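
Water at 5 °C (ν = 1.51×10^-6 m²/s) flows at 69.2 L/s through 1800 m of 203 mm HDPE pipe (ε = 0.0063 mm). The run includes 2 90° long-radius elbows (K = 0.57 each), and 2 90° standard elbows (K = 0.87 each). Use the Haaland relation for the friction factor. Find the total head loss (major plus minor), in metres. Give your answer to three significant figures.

V = 4Q/(πD²) = 2.138 m/s; V²/2g = 0.2330 m
Re = 2.87×10^5, ε/D = 3.10×10^-5 → f = 0.01472 (Haaland)
Major: h_f = f(L/D)·V²/2g = 0.01472·8867·0.2330 = 30.40 m
Minor: ΣK = 2.88; h_m = ΣK·V²/2g = 0.6710 m
Total H_L = 30.40 + 0.6710 = 31.07 m

H_L ≈ 31.1 m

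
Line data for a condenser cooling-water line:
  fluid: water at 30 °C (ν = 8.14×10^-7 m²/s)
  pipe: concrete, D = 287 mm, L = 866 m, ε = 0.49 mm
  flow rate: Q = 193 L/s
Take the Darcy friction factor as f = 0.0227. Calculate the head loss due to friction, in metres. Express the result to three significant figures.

V = 4Q/(πD²) = 4·0.193/(π·0.287²) = 2.983 m/s
h_f = f(L/D)V²/(2g) = 0.02270·(866/0.287)·2.983²/(2·9.81) = 31.07 m

h_f ≈ 31.1 m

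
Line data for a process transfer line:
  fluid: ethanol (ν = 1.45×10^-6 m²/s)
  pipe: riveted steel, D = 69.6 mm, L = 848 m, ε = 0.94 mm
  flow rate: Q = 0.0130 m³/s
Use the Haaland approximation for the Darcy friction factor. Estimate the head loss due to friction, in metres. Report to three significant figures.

V = 4Q/(πD²) = 4·0.0130/(π·0.0696²) = 3.417 m/s
Re = VD/ν = 3.417·0.0696/1.45×10^-6 = 1.64×10^5 → turbulent
ε/D = 0.94/69.6 = 0.0135
Haaland: f = 0.04244
h_f = f(L/D)V²/(2g) = 0.04244·(848/0.0696)·3.417²/(2·9.81) = 307.7 m

h_f ≈ 308 m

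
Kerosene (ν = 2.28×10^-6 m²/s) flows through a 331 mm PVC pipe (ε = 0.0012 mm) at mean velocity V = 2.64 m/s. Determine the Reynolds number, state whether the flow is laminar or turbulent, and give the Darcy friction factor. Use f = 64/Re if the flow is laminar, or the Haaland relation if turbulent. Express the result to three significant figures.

Re ≈ 3.83×10^5; turbulent; f ≈ 0.0137

Re = VD/ν = 2.640·0.331/2.28×10^-6 = 3.83×10^5
Re > 4000 → turbulent; ε/D = 3.63×10^-6
Haaland: f = 0.01374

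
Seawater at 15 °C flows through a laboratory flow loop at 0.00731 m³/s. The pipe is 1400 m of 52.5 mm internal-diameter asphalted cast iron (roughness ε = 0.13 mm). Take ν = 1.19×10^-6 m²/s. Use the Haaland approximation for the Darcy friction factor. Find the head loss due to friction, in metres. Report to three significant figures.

V = 4Q/(πD²) = 4·0.00731/(π·0.0525²) = 3.377 m/s
Re = VD/ν = 3.377·0.0525/1.19×10^-6 = 1.49×10^5 → turbulent
ε/D = 0.13/52.5 = 0.00248
Haaland: f = 0.02576
h_f = f(L/D)V²/(2g) = 0.02576·(1400/0.0525)·3.377²/(2·9.81) = 399.3 m

h_f ≈ 399 m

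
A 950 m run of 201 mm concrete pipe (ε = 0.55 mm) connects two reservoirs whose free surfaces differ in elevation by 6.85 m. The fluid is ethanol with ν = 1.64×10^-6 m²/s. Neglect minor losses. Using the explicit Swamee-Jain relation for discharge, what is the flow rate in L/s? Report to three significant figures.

Q ≈ 32.8 L/s

Swamee-Jain (Type II): Q = -0.965·√(gD⁵h_f/L)·ln[ε/(3.7D) + √(3.17ν²L/(gD³h_f))]
√(gD⁵h_f/L) = √(9.81·0.201⁵·6.85/950) = 0.004817
ε/(3.7D) = 7.40×10^-4; √(3.17ν²L/(gD³h_f)) = 1.22×10^-4
Q = -0.965·0.004817·ln(8.614×10^-4) = 0.03281 m³/s
Check: V = 1.03 m/s, Re = 1.27×10^5, f = 0.02683, h_f = 6.91 m ≈ 6.85 m ✓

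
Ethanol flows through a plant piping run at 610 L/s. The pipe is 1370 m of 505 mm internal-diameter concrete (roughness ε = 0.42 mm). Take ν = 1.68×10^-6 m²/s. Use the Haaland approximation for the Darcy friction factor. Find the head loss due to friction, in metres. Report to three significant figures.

h_f ≈ 24.6 m

V = 4Q/(πD²) = 4·0.610/(π·0.505²) = 3.045 m/s
Re = VD/ν = 3.045·0.505/1.68×10^-6 = 9.15×10^5 → turbulent
ε/D = 0.42/505 = 8.32×10^-4
Haaland: f = 0.01915
h_f = f(L/D)V²/(2g) = 0.01915·(1370/0.505)·3.045²/(2·9.81) = 24.56 m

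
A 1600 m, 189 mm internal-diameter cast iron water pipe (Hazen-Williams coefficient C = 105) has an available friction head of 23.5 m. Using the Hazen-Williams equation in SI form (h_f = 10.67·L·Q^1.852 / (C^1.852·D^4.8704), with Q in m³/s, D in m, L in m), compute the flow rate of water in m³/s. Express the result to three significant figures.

Rearranging: Q = [h_f·C^1.852·D^4.8704 / (10.67·L)]^(1/1.852)
Q = [23.5·105^1.852·0.189^4.8704 / (10.67·1600)]^0.540 = 0.03745 m³/s

Q ≈ 0.0375 m³/s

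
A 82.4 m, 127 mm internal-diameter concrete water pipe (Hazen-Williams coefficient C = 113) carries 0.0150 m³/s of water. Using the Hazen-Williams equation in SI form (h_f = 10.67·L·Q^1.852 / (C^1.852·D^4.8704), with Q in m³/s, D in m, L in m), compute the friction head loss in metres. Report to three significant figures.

h_f = 10.67·82.4·0.0150^1.852 / (113^1.852·0.127^4.8704) = 1.345 m

h_f ≈ 1.35 m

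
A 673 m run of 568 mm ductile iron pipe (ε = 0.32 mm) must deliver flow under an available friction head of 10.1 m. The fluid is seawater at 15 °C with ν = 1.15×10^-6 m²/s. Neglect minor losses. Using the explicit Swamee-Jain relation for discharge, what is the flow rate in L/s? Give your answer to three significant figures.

Q ≈ 784 L/s

Swamee-Jain (Type II): Q = -0.965·√(gD⁵h_f/L)·ln[ε/(3.7D) + √(3.17ν²L/(gD³h_f))]
√(gD⁵h_f/L) = √(9.81·0.568⁵·10.1/673) = 0.09330
ε/(3.7D) = 1.52×10^-4; √(3.17ν²L/(gD³h_f)) = 1.25×10^-5
Q = -0.965·0.09330·ln(1.647×10^-4) = 0.7843 m³/s
Check: V = 3.10 m/s, Re = 1.53×10^6, f = 0.01754, h_f = 10.1 m ≈ 10.1 m ✓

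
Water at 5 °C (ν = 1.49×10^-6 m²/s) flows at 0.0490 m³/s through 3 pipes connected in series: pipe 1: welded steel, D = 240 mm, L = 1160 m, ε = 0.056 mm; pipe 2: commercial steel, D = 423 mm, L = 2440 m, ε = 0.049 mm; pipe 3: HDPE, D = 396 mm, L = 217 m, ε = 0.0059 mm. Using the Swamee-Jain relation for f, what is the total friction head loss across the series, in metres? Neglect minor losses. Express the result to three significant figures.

H ≈ 5.85 m

Pipe 1: V = 1.083 m/s, Re = 1.74×10^5, ε/D = 2.33×10^-4, f = 0.01767, h_1 = f(L/D)V²/2g = 5.106 m
Pipe 2: V = 0.3487 m/s, Re = 9.90×10^4, ε/D = 1.16×10^-4, f = 0.01858, h_2 = f(L/D)V²/2g = 0.6640 m
Pipe 3: V = 0.3978 m/s, Re = 1.06×10^5, ε/D = 1.49×10^-5, f = 0.01775, h_3 = f(L/D)V²/2g = 0.07847 m
Series → Q common, losses add: H = Σh = 5.848 m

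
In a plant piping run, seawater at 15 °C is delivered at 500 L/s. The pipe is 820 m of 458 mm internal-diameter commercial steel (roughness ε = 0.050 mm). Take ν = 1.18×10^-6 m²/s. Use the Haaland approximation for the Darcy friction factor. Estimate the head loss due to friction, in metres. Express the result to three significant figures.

V = 4Q/(πD²) = 4·0.500/(π·0.458²) = 3.035 m/s
Re = VD/ν = 3.035·0.458/1.18×10^-6 = 1.18×10^6 → turbulent
ε/D = 0.050/458 = 1.09×10^-4
Haaland: f = 0.01330
h_f = f(L/D)V²/(2g) = 0.01330·(820/0.458)·3.035²/(2·9.81) = 11.18 m

h_f ≈ 11.2 m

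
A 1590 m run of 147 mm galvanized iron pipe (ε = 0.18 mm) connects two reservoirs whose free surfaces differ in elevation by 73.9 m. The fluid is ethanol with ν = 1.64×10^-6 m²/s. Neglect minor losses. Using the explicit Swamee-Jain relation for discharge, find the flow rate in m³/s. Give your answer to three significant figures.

Q ≈ 0.0421 m³/s

Swamee-Jain (Type II): Q = -0.965·√(gD⁵h_f/L)·ln[ε/(3.7D) + √(3.17ν²L/(gD³h_f))]
√(gD⁵h_f/L) = √(9.81·0.147⁵·73.9/1590) = 0.005594
ε/(3.7D) = 3.31×10^-4; √(3.17ν²L/(gD³h_f)) = 7.67×10^-5
Q = -0.965·0.005594·ln(4.077×10^-4) = 0.04214 m³/s
Check: V = 2.48 m/s, Re = 2.23×10^5, f = 0.02192, h_f = 74.5 m ≈ 73.9 m ✓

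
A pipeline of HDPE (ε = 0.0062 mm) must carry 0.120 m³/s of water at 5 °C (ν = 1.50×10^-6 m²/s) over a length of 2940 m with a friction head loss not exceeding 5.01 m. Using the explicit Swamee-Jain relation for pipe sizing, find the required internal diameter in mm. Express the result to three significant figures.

D ≈ 408 mm

Swamee-Jain (Type III): D = 0.66·[ε^1.25·(LQ²/(gh_f))^4.75 + ν·Q^9.4·(L/(gh_f))^5.2]^0.04
LQ²/(gh_f) = 0.8614; L/(gh_f) = 59.82
Term 1 = ε^1.25·(…)^4.75 = 1.52×10^-7; Term 2 = ν·Q^9.4·(…)^5.2 = 5.75×10^-6
D = 0.66·(1.52×10^-7 + 5.75×10^-6)^0.04 = 0.4078 m = 408 mm
Check: V = 0.919 m/s, Re = 2.50×10^5, f = 0.01504, h_f = 4.67 m ≈ 5.01 m ✓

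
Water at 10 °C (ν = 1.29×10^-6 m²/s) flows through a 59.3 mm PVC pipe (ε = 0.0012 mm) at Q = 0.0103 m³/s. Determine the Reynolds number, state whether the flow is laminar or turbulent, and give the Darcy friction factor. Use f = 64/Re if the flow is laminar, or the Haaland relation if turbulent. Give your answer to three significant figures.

V = 4Q/(πD²) = 3.729 m/s
Re = VD/ν = 3.729·0.0593/1.29×10^-6 = 1.71×10^5
Re > 4000 → turbulent; ε/D = 2.02×10^-5
Haaland: f = 0.01609

Re ≈ 1.71×10^5; turbulent; f ≈ 0.0161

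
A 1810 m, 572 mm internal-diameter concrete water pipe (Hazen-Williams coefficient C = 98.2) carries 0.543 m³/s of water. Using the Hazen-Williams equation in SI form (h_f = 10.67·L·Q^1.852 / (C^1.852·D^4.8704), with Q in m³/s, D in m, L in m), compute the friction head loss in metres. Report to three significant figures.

h_f = 10.67·1810·0.543^1.852 / (98.2^1.852·0.572^4.8704) = 19.36 m

h_f ≈ 19.4 m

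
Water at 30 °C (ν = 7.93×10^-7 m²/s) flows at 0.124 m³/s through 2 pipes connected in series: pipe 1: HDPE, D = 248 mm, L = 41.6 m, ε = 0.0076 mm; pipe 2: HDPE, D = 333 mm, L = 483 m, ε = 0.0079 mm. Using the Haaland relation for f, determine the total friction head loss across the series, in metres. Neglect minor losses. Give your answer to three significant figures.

H ≈ 2.65 m

Pipe 1: V = 2.567 m/s, Re = 8.03×10^5, ε/D = 3.06×10^-5, f = 0.01253, h_1 = f(L/D)V²/2g = 0.7058 m
Pipe 2: V = 1.424 m/s, Re = 5.98×10^5, ε/D = 2.37×10^-5, f = 0.01297, h_2 = f(L/D)V²/2g = 1.944 m
Series → Q common, losses add: H = Σh = 2.650 m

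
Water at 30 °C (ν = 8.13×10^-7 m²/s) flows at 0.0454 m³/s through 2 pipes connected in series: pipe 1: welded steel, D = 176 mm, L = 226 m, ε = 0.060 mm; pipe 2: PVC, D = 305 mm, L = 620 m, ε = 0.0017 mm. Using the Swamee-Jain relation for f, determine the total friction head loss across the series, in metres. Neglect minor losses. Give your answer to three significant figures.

H ≈ 4.47 m

Pipe 1: V = 1.866 m/s, Re = 4.04×10^5, ε/D = 3.41×10^-4, f = 0.01693, h_1 = f(L/D)V²/2g = 3.860 m
Pipe 2: V = 0.6214 m/s, Re = 2.33×10^5, ε/D = 5.57×10^-6, f = 0.01513, h_2 = f(L/D)V²/2g = 0.6055 m
Series → Q common, losses add: H = Σh = 4.465 m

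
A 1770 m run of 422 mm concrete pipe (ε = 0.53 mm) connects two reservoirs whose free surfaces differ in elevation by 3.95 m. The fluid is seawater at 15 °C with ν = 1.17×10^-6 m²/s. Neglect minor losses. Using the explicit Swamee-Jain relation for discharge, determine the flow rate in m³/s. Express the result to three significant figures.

Q ≈ 0.130 m³/s

Swamee-Jain (Type II): Q = -0.965·√(gD⁵h_f/L)·ln[ε/(3.7D) + √(3.17ν²L/(gD³h_f))]
√(gD⁵h_f/L) = √(9.81·0.422⁵·3.95/1770) = 0.01712
ε/(3.7D) = 3.39×10^-4; √(3.17ν²L/(gD³h_f)) = 5.14×10^-5
Q = -0.965·0.01712·ln(3.908×10^-4) = 0.1296 m³/s
Check: V = 0.927 m/s, Re = 3.34×10^5, f = 0.02166, h_f = 3.98 m ≈ 3.95 m ✓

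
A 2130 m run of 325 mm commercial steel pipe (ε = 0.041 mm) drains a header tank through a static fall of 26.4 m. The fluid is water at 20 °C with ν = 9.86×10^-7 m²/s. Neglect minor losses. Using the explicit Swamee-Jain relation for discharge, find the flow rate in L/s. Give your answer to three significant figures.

Q ≈ 197 L/s

Swamee-Jain (Type II): Q = -0.965·√(gD⁵h_f/L)·ln[ε/(3.7D) + √(3.17ν²L/(gD³h_f))]
√(gD⁵h_f/L) = √(9.81·0.325⁵·26.4/2130) = 0.02100
ε/(3.7D) = 3.41×10^-5; √(3.17ν²L/(gD³h_f)) = 2.72×10^-5
Q = -0.965·0.02100·ln(6.127×10^-5) = 0.1965 m³/s
Check: V = 2.37 m/s, Re = 7.81×10^5, f = 0.01415, h_f = 26.5 m ≈ 26.4 m ✓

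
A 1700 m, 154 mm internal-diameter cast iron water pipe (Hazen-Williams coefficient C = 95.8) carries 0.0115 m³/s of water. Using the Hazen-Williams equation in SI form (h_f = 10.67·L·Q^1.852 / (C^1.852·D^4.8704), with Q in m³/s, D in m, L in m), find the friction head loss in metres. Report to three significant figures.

h_f = 10.67·1700·0.0115^1.852 / (95.8^1.852·0.154^4.8704) = 9.008 m

h_f ≈ 9.01 m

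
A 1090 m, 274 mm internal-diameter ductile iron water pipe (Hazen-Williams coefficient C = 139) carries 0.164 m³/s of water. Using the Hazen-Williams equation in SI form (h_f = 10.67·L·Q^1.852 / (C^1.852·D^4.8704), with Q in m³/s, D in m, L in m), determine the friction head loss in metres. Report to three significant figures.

h_f ≈ 24.0 m

h_f = 10.67·1090·0.164^1.852 / (139^1.852·0.274^4.8704) = 24.04 m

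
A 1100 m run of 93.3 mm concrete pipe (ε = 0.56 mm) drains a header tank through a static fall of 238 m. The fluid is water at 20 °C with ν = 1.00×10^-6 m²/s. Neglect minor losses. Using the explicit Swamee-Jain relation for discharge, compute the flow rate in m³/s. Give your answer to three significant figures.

Swamee-Jain (Type II): Q = -0.965·√(gD⁵h_f/L)·ln[ε/(3.7D) + √(3.17ν²L/(gD³h_f))]
√(gD⁵h_f/L) = √(9.81·0.0933⁵·238/1100) = 0.003874
ε/(3.7D) = 0.00162; √(3.17ν²L/(gD³h_f)) = 4.29×10^-5
Q = -0.965·0.003874·ln(0.001665) = 0.02392 m³/s
Check: V = 3.50 m/s, Re = 3.26×10^5, f = 0.03250, h_f = 239 m ≈ 238 m ✓

Q ≈ 0.0239 m³/s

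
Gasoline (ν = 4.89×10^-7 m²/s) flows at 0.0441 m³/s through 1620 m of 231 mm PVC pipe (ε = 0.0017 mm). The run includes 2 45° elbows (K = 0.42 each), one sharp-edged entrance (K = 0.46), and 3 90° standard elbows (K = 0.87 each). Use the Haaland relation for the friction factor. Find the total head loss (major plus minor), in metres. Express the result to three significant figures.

V = 4Q/(πD²) = 1.052 m/s; V²/2g = 0.05644 m
Re = 4.97×10^5, ε/D = 7.36×10^-6 → f = 0.01316 (Haaland)
Major: h_f = f(L/D)·V²/2g = 0.01316·7013·0.05644 = 5.208 m
Minor: ΣK = 3.91; h_m = ΣK·V²/2g = 0.2207 m
Total H_L = 5.208 + 0.2207 = 5.428 m

H_L ≈ 5.43 m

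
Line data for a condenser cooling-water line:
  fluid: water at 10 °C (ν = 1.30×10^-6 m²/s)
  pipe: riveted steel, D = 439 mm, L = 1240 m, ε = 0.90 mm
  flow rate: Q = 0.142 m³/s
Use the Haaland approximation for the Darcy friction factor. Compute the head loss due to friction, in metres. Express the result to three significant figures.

h_f ≈ 3.06 m

V = 4Q/(πD²) = 4·0.142/(π·0.439²) = 0.9381 m/s
Re = VD/ν = 0.9381·0.439/1.30×10^-6 = 3.17×10^5 → turbulent
ε/D = 0.90/439 = 0.00205
Haaland: f = 0.02412
h_f = f(L/D)V²/(2g) = 0.02412·(1240/0.439)·0.9381²/(2·9.81) = 3.056 m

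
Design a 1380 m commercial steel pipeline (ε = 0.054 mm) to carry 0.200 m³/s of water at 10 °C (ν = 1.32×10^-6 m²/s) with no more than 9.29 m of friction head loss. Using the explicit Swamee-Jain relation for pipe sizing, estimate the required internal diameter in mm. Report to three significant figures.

D ≈ 378 mm

Swamee-Jain (Type III): D = 0.66·[ε^1.25·(LQ²/(gh_f))^4.75 + ν·Q^9.4·(L/(gh_f))^5.2]^0.04
LQ²/(gh_f) = 0.6057; L/(gh_f) = 15.14
Term 1 = ε^1.25·(…)^4.75 = 4.28×10^-7; Term 2 = ν·Q^9.4·(…)^5.2 = 4.87×10^-7
D = 0.66·(4.28×10^-7 + 4.87×10^-7)^0.04 = 0.3784 m = 378 mm
Check: V = 1.78 m/s, Re = 5.10×10^5, f = 0.01491, h_f = 8.76 m ≈ 9.29 m ✓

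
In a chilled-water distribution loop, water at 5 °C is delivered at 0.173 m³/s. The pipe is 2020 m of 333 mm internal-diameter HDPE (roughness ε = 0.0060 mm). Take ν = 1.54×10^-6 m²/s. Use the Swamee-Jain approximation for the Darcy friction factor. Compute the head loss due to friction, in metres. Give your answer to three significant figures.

V = 4Q/(πD²) = 4·0.173/(π·0.333²) = 1.986 m/s
Re = VD/ν = 1.986·0.333/1.54×10^-6 = 4.30×10^5 → turbulent
ε/D = 0.0060/333 = 1.80×10^-5
Swamee-Jain: f = 0.01371
h_f = f(L/D)V²/(2g) = 0.01371·(2020/0.333)·1.986²/(2·9.81) = 16.73 m

h_f ≈ 16.7 m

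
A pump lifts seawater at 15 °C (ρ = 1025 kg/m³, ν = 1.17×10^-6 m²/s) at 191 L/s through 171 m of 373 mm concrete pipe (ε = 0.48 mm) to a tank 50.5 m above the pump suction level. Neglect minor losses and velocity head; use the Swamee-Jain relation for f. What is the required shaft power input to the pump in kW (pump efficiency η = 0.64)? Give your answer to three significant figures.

V = 4Q/(πD²) = 1.748 m/s; Re = 5.57×10^5; ε/D = 0.00129; f = 0.02146
h_f = f(L/D)V²/2g = 1.532 m
Total head H = z + h_f = 50.5 + 1.532 = 52.03 m
P_hyd = ρgQH = 1025·9.81·0.191·52.03 = 99.93 kW
P_shaft = P_hyd/η = 99.93/0.64 = 156.1 kW

P_shaft ≈ 156 kW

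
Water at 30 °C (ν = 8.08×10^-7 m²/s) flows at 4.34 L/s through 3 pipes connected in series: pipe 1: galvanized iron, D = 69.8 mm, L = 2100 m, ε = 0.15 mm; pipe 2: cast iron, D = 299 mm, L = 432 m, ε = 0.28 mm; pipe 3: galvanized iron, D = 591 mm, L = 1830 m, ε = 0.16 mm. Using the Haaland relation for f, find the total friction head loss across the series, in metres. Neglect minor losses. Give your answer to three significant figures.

Pipe 1: V = 1.134 m/s, Re = 9.80×10^4, ε/D = 0.00215, f = 0.02539, h_1 = f(L/D)V²/2g = 50.09 m
Pipe 2: V = 0.06181 m/s, Re = 2.29×10^4, ε/D = 9.36×10^-4, f = 0.02679, h_2 = f(L/D)V²/2g = 0.007537 m
Pipe 3: V = 0.01582 m/s, Re = 1.16×10^4, ε/D = 2.71×10^-4, f = 0.03002, h_3 = f(L/D)V²/2g = 0.001186 m
Series → Q common, losses add: H = Σh = 50.10 m

H ≈ 50.1 m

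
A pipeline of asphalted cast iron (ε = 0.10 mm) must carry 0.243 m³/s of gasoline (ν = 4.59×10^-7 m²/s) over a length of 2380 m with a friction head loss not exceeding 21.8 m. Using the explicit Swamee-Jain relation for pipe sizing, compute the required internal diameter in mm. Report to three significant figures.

Swamee-Jain (Type III): D = 0.66·[ε^1.25·(LQ²/(gh_f))^4.75 + ν·Q^9.4·(L/(gh_f))^5.2]^0.04
LQ²/(gh_f) = 0.6571; L/(gh_f) = 11.13
Term 1 = ε^1.25·(…)^4.75 = 1.36×10^-6; Term 2 = ν·Q^9.4·(…)^5.2 = 2.13×10^-7
D = 0.66·(1.36×10^-6 + 2.13×10^-7)^0.04 = 0.3867 m = 387 mm
Check: V = 2.07 m/s, Re = 1.74×10^6, f = 0.01504, h_f = 20.2 m ≈ 21.8 m ✓

D ≈ 387 mm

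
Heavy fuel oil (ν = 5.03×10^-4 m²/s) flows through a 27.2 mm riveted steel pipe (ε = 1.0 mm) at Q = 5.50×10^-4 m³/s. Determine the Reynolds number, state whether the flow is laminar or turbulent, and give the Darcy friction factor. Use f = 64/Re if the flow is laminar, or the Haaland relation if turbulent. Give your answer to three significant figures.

Re ≈ 51.2; laminar; f = 64/Re ≈ 1.25

V = 4Q/(πD²) = 0.9465 m/s
Re = VD/ν = 0.9465·0.0272/5.03×10^-4 = 51.2
Re < 2300 → laminar → f = 64/Re = 1.250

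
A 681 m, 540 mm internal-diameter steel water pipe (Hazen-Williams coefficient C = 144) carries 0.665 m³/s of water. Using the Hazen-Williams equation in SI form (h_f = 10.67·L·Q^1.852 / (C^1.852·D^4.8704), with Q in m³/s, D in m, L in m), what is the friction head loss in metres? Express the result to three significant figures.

h_f = 10.67·681·0.665^1.852 / (144^1.852·0.540^4.8704) = 6.906 m

h_f ≈ 6.91 m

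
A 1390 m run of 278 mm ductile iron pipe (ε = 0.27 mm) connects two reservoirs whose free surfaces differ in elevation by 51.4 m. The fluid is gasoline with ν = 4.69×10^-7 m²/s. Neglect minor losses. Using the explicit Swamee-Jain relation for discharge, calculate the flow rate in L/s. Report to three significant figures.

Swamee-Jain (Type II): Q = -0.965·√(gD⁵h_f/L)·ln[ε/(3.7D) + √(3.17ν²L/(gD³h_f))]
√(gD⁵h_f/L) = √(9.81·0.278⁵·51.4/1390) = 0.02454
ε/(3.7D) = 2.62×10^-4; √(3.17ν²L/(gD³h_f)) = 9.46×10^-6
Q = -0.965·0.02454·ln(2.720×10^-4) = 0.1944 m³/s
Check: V = 3.20 m/s, Re = 1.90×10^6, f = 0.01972, h_f = 51.6 m ≈ 51.4 m ✓

Q ≈ 194 L/s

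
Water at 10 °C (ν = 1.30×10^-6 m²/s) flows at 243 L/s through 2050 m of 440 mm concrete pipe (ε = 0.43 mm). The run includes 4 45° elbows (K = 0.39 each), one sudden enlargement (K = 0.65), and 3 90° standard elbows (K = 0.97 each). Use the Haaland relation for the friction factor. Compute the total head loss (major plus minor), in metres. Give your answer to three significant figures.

H_L ≈ 12.8 m

V = 4Q/(πD²) = 1.598 m/s; V²/2g = 0.1302 m
Re = 5.41×10^5, ε/D = 9.77×10^-4 → f = 0.02006 (Haaland)
Major: h_f = f(L/D)·V²/2g = 0.02006·4659·0.1302 = 12.16 m
Minor: ΣK = 5.12; h_m = ΣK·V²/2g = 0.6665 m
Total H_L = 12.16 + 0.6665 = 12.83 m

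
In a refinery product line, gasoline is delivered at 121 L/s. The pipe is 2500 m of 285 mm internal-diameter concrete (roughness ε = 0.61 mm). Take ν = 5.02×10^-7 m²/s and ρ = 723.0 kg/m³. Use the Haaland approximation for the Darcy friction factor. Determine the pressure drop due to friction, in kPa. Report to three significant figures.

V = 4Q/(πD²) = 4·0.121/(π·0.285²) = 1.897 m/s
Re = VD/ν = 1.897·0.285/5.02×10^-7 = 1.08×10^6 → turbulent
ε/D = 0.61/285 = 0.00214
Haaland: f = 0.02404
h_f = f(L/D)V²/(2g) = 0.02404·(2500/0.285)·1.897²/(2·9.81) = 38.67 m
Δp = ρg·h_f = 723.0·9.81·38.67 = 274.3 kPa

Δp ≈ 274 kPa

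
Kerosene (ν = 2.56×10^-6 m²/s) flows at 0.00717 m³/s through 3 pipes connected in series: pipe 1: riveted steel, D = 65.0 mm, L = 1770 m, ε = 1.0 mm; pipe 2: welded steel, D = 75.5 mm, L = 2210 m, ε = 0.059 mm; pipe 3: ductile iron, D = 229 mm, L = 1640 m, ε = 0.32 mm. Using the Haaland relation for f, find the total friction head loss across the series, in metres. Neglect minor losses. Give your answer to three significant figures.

H ≈ 381 m

Pipe 1: V = 2.161 m/s, Re = 5.49×10^4, ε/D = 0.0154, f = 0.04497, h_1 = f(L/D)V²/2g = 291.4 m
Pipe 2: V = 1.602 m/s, Re = 4.72×10^4, ε/D = 7.81×10^-4, f = 0.02330, h_2 = f(L/D)V²/2g = 89.16 m
Pipe 3: V = 0.1741 m/s, Re = 1.56×10^4, ε/D = 0.00140, f = 0.02976, h_3 = f(L/D)V²/2g = 0.3292 m
Series → Q common, losses add: H = Σh = 380.9 m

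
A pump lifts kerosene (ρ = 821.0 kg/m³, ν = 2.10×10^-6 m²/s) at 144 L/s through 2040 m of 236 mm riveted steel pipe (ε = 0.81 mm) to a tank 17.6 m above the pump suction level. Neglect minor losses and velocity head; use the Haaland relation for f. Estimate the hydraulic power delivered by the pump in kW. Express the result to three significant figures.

V = 4Q/(πD²) = 3.292 m/s; Re = 3.70×10^5; ε/D = 0.00343; f = 0.02754
h_f = f(L/D)V²/2g = 131.5 m
Total head H = z + h_f = 17.6 + 131.5 = 149.1 m
P_hyd = ρgQH = 821.0·9.81·0.144·149.1 = 172.9 kW

P_hyd ≈ 173 kW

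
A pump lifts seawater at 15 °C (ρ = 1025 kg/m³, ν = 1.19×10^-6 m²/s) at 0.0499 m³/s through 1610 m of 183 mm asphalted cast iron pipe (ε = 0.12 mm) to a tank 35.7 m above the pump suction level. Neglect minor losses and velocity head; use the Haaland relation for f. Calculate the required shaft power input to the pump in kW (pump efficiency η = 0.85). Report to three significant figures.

V = 4Q/(πD²) = 1.897 m/s; Re = 2.92×10^5; ε/D = 6.56×10^-4; f = 0.01895
h_f = f(L/D)V²/2g = 30.59 m
Total head H = z + h_f = 35.7 + 30.59 = 66.29 m
P_hyd = ρgQH = 1025·9.81·0.0499·66.29 = 33.26 kW
P_shaft = P_hyd/η = 33.26/0.85 = 39.13 kW

P_shaft ≈ 39.1 kW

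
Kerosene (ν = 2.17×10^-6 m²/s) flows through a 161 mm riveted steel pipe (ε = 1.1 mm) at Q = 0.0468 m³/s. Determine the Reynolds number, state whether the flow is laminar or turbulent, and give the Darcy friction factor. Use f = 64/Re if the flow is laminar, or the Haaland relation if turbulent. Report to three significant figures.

V = 4Q/(πD²) = 2.299 m/s
Re = VD/ν = 2.299·0.161/2.17×10^-6 = 1.71×10^5
Re > 4000 → turbulent; ε/D = 0.00683
Haaland: f = 0.03394

Re ≈ 1.71×10^5; turbulent; f ≈ 0.0339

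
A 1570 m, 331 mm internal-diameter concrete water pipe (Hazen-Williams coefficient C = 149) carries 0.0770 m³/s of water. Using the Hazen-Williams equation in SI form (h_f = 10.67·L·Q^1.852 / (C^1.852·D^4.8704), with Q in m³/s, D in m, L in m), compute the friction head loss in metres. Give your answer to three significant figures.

h_f ≈ 2.99 m

h_f = 10.67·1570·0.0770^1.852 / (149^1.852·0.331^4.8704) = 2.990 m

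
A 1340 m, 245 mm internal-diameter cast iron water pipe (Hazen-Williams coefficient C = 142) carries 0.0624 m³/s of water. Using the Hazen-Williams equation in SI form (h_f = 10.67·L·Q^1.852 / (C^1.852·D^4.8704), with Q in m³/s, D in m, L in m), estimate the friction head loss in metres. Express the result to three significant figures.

h_f ≈ 8.18 m

h_f = 10.67·1340·0.0624^1.852 / (142^1.852·0.245^4.8704) = 8.183 m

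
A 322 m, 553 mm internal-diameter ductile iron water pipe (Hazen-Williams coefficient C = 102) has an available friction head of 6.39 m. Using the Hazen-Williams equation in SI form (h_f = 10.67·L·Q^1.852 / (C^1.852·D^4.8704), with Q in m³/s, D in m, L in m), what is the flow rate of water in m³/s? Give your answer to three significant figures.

Q ≈ 0.721 m³/s

Rearranging: Q = [h_f·C^1.852·D^4.8704 / (10.67·L)]^(1/1.852)
Q = [6.39·102^1.852·0.553^4.8704 / (10.67·322)]^0.540 = 0.7205 m³/s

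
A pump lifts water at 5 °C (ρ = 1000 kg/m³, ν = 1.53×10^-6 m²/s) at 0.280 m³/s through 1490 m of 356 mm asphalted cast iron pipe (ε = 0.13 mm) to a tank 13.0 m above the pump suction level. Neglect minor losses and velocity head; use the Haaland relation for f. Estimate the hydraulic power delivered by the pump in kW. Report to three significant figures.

P_hyd ≈ 112 kW

V = 4Q/(πD²) = 2.813 m/s; Re = 6.55×10^5; ε/D = 3.65×10^-4; f = 0.01643
h_f = f(L/D)V²/2g = 27.73 m
Total head H = z + h_f = 13.0 + 27.73 = 40.73 m
P_hyd = ρgQH = 1000·9.81·0.280·40.73 = 111.9 kW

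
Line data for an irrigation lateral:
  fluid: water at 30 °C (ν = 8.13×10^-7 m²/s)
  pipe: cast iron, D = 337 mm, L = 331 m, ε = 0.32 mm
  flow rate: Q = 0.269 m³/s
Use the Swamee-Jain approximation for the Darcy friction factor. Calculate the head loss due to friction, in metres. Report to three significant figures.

h_f ≈ 8.98 m

V = 4Q/(πD²) = 4·0.269/(π·0.337²) = 3.016 m/s
Re = VD/ν = 3.016·0.337/8.13×10^-7 = 1.25×10^6 → turbulent
ε/D = 0.32/337 = 9.50×10^-4
Swamee-Jain: f = 0.01972
h_f = f(L/D)V²/(2g) = 0.01972·(331/0.337)·3.016²/(2·9.81) = 8.981 m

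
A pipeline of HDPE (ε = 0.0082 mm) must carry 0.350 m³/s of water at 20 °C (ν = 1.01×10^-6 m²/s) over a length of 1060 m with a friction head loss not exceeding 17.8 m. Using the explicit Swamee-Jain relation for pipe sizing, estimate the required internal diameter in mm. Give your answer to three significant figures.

Swamee-Jain (Type III): D = 0.66·[ε^1.25·(LQ²/(gh_f))^4.75 + ν·Q^9.4·(L/(gh_f))^5.2]^0.04
LQ²/(gh_f) = 0.7436; L/(gh_f) = 6.070
Term 1 = ε^1.25·(…)^4.75 = 1.07×10^-7; Term 2 = ν·Q^9.4·(…)^5.2 = 6.18×10^-7
D = 0.66·(1.07×10^-7 + 6.18×10^-7)^0.04 = 0.3750 m = 375 mm
Check: V = 3.17 m/s, Re = 1.18×10^6, f = 0.01186, h_f = 17.2 m ≈ 17.8 m ✓

D ≈ 375 mm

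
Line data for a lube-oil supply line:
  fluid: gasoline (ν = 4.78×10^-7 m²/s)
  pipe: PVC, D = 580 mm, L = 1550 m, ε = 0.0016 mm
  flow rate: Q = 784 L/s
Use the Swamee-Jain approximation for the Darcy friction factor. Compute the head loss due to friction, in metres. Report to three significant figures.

V = 4Q/(πD²) = 4·0.784/(π·0.580²) = 2.967 m/s
Re = VD/ν = 2.967·0.580/4.78×10^-7 = 3.60×10^6 → turbulent
ε/D = 0.0016/580 = 2.76×10^-6
Swamee-Jain: f = 0.009615
h_f = f(L/D)V²/(2g) = 0.009615·(1550/0.580)·2.967²/(2·9.81) = 11.53 m

h_f ≈ 11.5 m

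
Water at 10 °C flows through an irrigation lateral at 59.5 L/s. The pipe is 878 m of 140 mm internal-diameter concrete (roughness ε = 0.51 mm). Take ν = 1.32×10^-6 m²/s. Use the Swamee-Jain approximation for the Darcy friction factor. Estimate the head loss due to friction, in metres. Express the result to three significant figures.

V = 4Q/(πD²) = 4·0.0595/(π·0.140²) = 3.865 m/s
Re = VD/ν = 3.865·0.140/1.32×10^-6 = 4.10×10^5 → turbulent
ε/D = 0.51/140 = 0.00364
Swamee-Jain: f = 0.02806
h_f = f(L/D)V²/(2g) = 0.02806·(878/0.140)·3.865²/(2·9.81) = 134.0 m

h_f ≈ 134 m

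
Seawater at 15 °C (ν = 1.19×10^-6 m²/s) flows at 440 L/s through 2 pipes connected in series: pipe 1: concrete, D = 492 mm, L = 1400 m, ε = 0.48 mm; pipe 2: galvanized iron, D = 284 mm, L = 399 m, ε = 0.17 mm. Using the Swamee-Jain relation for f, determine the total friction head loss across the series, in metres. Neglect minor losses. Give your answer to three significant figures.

H ≈ 76.8 m

Pipe 1: V = 2.314 m/s, Re = 9.57×10^5, ε/D = 9.76×10^-4, f = 0.01993, h_1 = f(L/D)V²/2g = 15.49 m
Pipe 2: V = 6.946 m/s, Re = 1.66×10^6, ε/D = 5.99×10^-4, f = 0.01774, h_2 = f(L/D)V²/2g = 61.29 m
Series → Q common, losses add: H = Σh = 76.78 m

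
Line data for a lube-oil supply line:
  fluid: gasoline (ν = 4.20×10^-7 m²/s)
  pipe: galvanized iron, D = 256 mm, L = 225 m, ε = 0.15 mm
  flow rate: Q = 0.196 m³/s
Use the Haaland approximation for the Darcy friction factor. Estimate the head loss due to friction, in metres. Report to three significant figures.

h_f ≈ 11.4 m

V = 4Q/(πD²) = 4·0.196/(π·0.256²) = 3.808 m/s
Re = VD/ν = 3.808·0.256/4.20×10^-7 = 2.32×10^6 → turbulent
ε/D = 0.15/256 = 5.86×10^-4
Haaland: f = 0.01752
h_f = f(L/D)V²/(2g) = 0.01752·(225/0.256)·3.808²/(2·9.81) = 11.38 m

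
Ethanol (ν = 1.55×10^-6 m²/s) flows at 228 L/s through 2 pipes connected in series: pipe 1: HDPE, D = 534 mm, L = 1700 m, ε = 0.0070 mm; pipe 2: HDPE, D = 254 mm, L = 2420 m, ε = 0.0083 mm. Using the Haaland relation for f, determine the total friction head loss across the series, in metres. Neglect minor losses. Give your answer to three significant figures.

Pipe 1: V = 1.018 m/s, Re = 3.51×10^5, ε/D = 1.31×10^-5, f = 0.01405, h_1 = f(L/D)V²/2g = 2.363 m
Pipe 2: V = 4.500 m/s, Re = 7.37×10^5, ε/D = 3.27×10^-5, f = 0.01271, h_2 = f(L/D)V²/2g = 125.0 m
Series → Q common, losses add: H = Σh = 127.3 m

H ≈ 127 m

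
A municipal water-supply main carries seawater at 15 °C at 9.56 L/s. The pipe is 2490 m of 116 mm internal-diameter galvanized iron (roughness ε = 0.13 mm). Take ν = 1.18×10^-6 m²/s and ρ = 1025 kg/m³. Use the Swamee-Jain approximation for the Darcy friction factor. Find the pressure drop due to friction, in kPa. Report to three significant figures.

V = 4Q/(πD²) = 4·0.00956/(π·0.116²) = 0.9046 m/s
Re = VD/ν = 0.9046·0.116/1.18×10^-6 = 8.89×10^4 → turbulent
ε/D = 0.13/116 = 0.00112
Swamee-Jain: f = 0.02300
h_f = f(L/D)V²/(2g) = 0.02300·(2490/0.116)·0.9046²/(2·9.81) = 20.59 m
Δp = ρg·h_f = 1025·9.81·20.59 = 207.0 kPa

Δp ≈ 207 kPa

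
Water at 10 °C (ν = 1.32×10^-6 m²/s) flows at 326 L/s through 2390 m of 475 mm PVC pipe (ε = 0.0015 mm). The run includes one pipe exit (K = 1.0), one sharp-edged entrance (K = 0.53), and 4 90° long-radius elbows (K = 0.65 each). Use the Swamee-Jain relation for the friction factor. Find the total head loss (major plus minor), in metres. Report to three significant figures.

V = 4Q/(πD²) = 1.840 m/s; V²/2g = 0.1725 m
Re = 6.62×10^5, ε/D = 3.16×10^-6 → f = 0.01252 (Swamee-Jain)
Major: h_f = f(L/D)·V²/2g = 0.01252·5032·0.1725 = 10.87 m
Minor: ΣK = 4.13; h_m = ΣK·V²/2g = 0.7124 m
Total H_L = 10.87 + 0.7124 = 11.58 m

H_L ≈ 11.6 m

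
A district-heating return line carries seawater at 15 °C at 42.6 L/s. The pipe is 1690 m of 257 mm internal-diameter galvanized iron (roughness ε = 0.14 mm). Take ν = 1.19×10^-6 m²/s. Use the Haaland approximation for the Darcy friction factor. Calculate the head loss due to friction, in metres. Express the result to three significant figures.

V = 4Q/(πD²) = 4·0.0426/(π·0.257²) = 0.8212 m/s
Re = VD/ν = 0.8212·0.257/1.19×10^-6 = 1.77×10^5 → turbulent
ε/D = 0.14/257 = 5.45×10^-4
Haaland: f = 0.01906
h_f = f(L/D)V²/(2g) = 0.01906·(1690/0.257)·0.8212²/(2·9.81) = 4.309 m

h_f ≈ 4.31 m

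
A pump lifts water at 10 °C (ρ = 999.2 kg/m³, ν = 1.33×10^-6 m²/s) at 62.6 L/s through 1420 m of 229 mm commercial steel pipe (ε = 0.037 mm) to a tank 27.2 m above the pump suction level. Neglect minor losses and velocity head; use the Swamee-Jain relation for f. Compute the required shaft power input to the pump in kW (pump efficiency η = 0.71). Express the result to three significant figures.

V = 4Q/(πD²) = 1.520 m/s; Re = 2.62×10^5; ε/D = 1.62×10^-4; f = 0.01626
h_f = f(L/D)V²/2g = 11.87 m
Total head H = z + h_f = 27.2 + 11.87 = 39.07 m
P_hyd = ρgQH = 999.2·9.81·0.0626·39.07 = 23.98 kW
P_shaft = P_hyd/η = 23.98/0.71 = 33.77 kW

P_shaft ≈ 33.8 kW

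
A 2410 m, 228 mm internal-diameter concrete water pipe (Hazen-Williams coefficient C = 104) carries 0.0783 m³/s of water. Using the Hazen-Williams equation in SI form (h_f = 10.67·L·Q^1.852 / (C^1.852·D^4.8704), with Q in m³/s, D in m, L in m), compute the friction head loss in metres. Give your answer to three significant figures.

h_f ≈ 56.6 m

h_f = 10.67·2410·0.0783^1.852 / (104^1.852·0.228^4.8704) = 56.62 m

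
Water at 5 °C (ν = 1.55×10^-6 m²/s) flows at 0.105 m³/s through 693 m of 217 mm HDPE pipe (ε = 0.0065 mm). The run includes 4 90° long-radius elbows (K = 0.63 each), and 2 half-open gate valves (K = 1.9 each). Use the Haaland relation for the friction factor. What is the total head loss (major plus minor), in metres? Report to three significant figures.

H_L ≈ 20.9 m

V = 4Q/(πD²) = 2.839 m/s; V²/2g = 0.4108 m
Re = 3.97×10^5, ε/D = 3.00×10^-5 → f = 0.01392 (Haaland)
Major: h_f = f(L/D)·V²/2g = 0.01392·3194·0.4108 = 18.27 m
Minor: ΣK = 6.32; h_m = ΣK·V²/2g = 2.596 m
Total H_L = 18.27 + 2.596 = 20.87 m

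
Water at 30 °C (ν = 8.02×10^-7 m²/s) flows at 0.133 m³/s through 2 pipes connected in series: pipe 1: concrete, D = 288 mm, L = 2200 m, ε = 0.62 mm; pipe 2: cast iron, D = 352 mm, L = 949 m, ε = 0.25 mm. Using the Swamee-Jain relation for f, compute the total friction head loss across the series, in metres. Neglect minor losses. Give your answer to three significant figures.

H ≈ 44.1 m

Pipe 1: V = 2.042 m/s, Re = 7.33×10^5, ε/D = 0.00215, f = 0.02421, h_1 = f(L/D)V²/2g = 39.30 m
Pipe 2: V = 1.367 m/s, Re = 6.00×10^5, ε/D = 7.10×10^-4, f = 0.01885, h_2 = f(L/D)V²/2g = 4.838 m
Series → Q common, losses add: H = Σh = 44.13 m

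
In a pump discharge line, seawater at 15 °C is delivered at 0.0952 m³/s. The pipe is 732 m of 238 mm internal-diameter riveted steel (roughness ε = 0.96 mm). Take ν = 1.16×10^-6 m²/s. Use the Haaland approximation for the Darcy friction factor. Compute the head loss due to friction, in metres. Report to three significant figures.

V = 4Q/(πD²) = 4·0.0952/(π·0.238²) = 2.140 m/s
Re = VD/ν = 2.140·0.238/1.16×10^-6 = 4.39×10^5 → turbulent
ε/D = 0.96/238 = 0.00403
Haaland: f = 0.02877
h_f = f(L/D)V²/(2g) = 0.02877·(732/0.238)·2.140²/(2·9.81) = 20.65 m

h_f ≈ 20.7 m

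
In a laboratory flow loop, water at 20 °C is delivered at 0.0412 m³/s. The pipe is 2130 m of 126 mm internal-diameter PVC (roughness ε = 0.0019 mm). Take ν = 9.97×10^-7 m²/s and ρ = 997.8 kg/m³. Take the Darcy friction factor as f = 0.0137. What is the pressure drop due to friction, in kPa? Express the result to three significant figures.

V = 4Q/(πD²) = 4·0.0412/(π·0.126²) = 3.304 m/s
h_f = f(L/D)V²/(2g) = 0.01370·(2130/0.126)·3.304²/(2·9.81) = 128.9 m
Δp = ρg·h_f = 997.8·9.81·128.9 = 1261 kPa

Δp ≈ 1260 kPa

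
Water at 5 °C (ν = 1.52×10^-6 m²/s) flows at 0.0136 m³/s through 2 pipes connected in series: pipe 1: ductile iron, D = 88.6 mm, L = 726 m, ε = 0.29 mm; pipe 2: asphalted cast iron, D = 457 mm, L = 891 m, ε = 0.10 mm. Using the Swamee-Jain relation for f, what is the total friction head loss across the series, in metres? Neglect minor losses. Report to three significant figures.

Pipe 1: V = 2.206 m/s, Re = 1.29×10^5, ε/D = 0.00327, f = 0.02801, h_1 = f(L/D)V²/2g = 56.93 m
Pipe 2: V = 0.08291 m/s, Re = 2.49×10^4, ε/D = 2.19×10^-4, f = 0.02505, h_2 = f(L/D)V²/2g = 0.01711 m
Series → Q common, losses add: H = Σh = 56.94 m

H ≈ 56.9 m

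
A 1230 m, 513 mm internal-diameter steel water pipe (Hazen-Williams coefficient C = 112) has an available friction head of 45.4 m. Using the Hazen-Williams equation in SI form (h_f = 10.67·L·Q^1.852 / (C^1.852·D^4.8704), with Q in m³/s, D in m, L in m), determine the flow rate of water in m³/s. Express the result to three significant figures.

Rearranging: Q = [h_f·C^1.852·D^4.8704 / (10.67·L)]^(1/1.852)
Q = [45.4·112^1.852·0.513^4.8704 / (10.67·1230)]^0.540 = 0.9079 m³/s

Q ≈ 0.908 m³/s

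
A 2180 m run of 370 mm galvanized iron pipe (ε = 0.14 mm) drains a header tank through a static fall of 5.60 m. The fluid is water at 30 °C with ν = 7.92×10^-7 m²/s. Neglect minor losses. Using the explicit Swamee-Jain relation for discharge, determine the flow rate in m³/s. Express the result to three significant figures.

Q ≈ 0.113 m³/s

Swamee-Jain (Type II): Q = -0.965·√(gD⁵h_f/L)·ln[ε/(3.7D) + √(3.17ν²L/(gD³h_f))]
√(gD⁵h_f/L) = √(9.81·0.370⁵·5.60/2180) = 0.01322
ε/(3.7D) = 1.02×10^-4; √(3.17ν²L/(gD³h_f)) = 3.95×10^-5
Q = -0.965·0.01322·ln(1.417×10^-4) = 0.1130 m³/s
Check: V = 1.05 m/s, Re = 4.91×10^5, f = 0.01698, h_f = 5.64 m ≈ 5.60 m ✓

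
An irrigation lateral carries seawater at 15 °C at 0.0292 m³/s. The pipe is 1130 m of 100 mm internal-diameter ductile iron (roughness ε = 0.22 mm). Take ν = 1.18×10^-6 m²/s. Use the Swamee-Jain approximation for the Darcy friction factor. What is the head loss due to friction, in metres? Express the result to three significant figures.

V = 4Q/(πD²) = 4·0.0292/(π·0.100²) = 3.718 m/s
Re = VD/ν = 3.718·0.100/1.18×10^-6 = 3.15×10^5 → turbulent
ε/D = 0.22/100 = 0.00220
Swamee-Jain: f = 0.02471
h_f = f(L/D)V²/(2g) = 0.02471·(1130/0.100)·3.718²/(2·9.81) = 196.7 m

h_f ≈ 197 m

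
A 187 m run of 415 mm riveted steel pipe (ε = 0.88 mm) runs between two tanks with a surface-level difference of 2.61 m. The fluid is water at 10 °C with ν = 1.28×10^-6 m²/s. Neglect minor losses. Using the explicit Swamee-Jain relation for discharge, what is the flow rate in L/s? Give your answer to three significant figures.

Swamee-Jain (Type II): Q = -0.965·√(gD⁵h_f/L)·ln[ε/(3.7D) + √(3.17ν²L/(gD³h_f))]
√(gD⁵h_f/L) = √(9.81·0.415⁵·2.61/187) = 0.04105
ε/(3.7D) = 5.73×10^-4; √(3.17ν²L/(gD³h_f)) = 2.30×10^-5
Q = -0.965·0.04105·ln(5.961×10^-4) = 0.2942 m³/s
Check: V = 2.17 m/s, Re = 7.05×10^5, f = 0.02413, h_f = 2.62 m ≈ 2.61 m ✓

Q ≈ 294 L/s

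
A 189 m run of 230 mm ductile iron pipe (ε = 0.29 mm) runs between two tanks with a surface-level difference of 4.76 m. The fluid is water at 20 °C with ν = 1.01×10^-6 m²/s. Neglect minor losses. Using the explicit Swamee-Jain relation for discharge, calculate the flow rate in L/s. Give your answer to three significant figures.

Q ≈ 96.0 L/s

Swamee-Jain (Type II): Q = -0.965·√(gD⁵h_f/L)·ln[ε/(3.7D) + √(3.17ν²L/(gD³h_f))]
√(gD⁵h_f/L) = √(9.81·0.230⁵·4.76/189) = 0.01261
ε/(3.7D) = 3.41×10^-4; √(3.17ν²L/(gD³h_f)) = 3.28×10^-5
Q = -0.965·0.01261·ln(3.736×10^-4) = 0.09604 m³/s
Check: V = 2.31 m/s, Re = 5.26×10^5, f = 0.02139, h_f = 4.79 m ≈ 4.76 m ✓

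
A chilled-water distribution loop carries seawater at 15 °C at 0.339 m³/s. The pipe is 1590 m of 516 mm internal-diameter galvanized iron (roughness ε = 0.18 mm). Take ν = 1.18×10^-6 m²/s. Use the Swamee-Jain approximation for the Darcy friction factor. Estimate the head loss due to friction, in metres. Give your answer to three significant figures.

V = 4Q/(πD²) = 4·0.339/(π·0.516²) = 1.621 m/s
Re = VD/ν = 1.621·0.516/1.18×10^-6 = 7.09×10^5 → turbulent
ε/D = 0.18/516 = 3.49×10^-4
Swamee-Jain: f = 0.01642
h_f = f(L/D)V²/(2g) = 0.01642·(1590/0.516)·1.621²/(2·9.81) = 6.778 m

h_f ≈ 6.78 m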